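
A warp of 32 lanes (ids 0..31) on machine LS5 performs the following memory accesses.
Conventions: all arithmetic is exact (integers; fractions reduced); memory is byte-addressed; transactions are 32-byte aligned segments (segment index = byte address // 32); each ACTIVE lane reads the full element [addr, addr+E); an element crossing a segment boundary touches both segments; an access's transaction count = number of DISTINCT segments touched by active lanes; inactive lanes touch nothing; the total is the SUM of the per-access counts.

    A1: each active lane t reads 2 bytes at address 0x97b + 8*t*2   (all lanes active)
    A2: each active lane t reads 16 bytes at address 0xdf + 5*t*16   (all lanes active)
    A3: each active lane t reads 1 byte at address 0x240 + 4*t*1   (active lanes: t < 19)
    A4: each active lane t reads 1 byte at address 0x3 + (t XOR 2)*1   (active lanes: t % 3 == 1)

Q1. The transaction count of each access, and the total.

A1: 17 transactions
A2: 48 transactions
A3: 3 transactions
A4: 2 transactions

Answer: 17,48,3,2; total 70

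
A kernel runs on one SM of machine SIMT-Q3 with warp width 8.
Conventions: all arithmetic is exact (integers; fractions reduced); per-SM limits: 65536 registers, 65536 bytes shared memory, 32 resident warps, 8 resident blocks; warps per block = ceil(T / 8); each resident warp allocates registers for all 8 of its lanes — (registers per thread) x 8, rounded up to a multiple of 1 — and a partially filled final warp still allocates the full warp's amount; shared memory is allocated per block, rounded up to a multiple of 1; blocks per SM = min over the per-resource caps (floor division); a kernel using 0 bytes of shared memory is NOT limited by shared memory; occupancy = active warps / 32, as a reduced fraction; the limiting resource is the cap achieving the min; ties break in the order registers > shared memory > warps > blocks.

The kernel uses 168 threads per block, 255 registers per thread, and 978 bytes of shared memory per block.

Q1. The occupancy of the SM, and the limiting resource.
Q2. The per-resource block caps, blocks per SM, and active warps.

Answer: occupancy 21/32, limited by registers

registers: 1 block
shared memory: 67 blocks
warps: 1 block
blocks: 8 blocks

Answer: 1 block, 21 active warps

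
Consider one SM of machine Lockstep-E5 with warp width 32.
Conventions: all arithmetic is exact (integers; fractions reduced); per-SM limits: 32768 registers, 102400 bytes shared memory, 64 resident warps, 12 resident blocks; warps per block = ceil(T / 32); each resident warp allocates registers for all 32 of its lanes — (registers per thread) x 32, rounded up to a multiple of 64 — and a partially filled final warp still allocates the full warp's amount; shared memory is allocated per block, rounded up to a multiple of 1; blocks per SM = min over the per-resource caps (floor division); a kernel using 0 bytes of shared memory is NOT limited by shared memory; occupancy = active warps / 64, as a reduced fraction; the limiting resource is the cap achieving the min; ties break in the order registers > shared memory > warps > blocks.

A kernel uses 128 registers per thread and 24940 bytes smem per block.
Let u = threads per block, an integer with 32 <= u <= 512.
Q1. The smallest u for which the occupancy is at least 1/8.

Answer: u = 33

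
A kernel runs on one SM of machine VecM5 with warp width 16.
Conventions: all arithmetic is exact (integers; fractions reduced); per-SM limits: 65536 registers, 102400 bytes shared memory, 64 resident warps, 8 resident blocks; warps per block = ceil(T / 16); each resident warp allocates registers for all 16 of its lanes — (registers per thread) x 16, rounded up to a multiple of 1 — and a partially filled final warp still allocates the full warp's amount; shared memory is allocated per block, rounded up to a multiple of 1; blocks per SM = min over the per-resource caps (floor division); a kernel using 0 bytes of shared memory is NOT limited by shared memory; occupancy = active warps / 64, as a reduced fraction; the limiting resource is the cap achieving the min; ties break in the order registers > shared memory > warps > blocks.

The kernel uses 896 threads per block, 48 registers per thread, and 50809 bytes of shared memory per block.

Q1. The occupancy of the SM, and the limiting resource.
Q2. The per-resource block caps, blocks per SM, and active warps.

Answer: occupancy 7/8, limited by registers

registers: 1 block
shared memory: 2 blocks
warps: 1 block
blocks: 8 blocks

Answer: 1 block, 56 active warps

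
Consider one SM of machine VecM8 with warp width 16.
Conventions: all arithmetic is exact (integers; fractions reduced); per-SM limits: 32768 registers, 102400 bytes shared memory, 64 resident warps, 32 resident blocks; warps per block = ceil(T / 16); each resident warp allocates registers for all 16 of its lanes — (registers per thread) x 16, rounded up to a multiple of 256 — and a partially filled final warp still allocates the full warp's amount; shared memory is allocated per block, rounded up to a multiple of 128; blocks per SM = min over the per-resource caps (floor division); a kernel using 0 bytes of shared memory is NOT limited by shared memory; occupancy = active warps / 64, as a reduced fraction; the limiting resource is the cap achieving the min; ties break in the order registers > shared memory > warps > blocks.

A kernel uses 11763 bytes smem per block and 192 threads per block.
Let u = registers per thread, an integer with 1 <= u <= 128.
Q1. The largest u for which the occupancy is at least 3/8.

Answer: u = 80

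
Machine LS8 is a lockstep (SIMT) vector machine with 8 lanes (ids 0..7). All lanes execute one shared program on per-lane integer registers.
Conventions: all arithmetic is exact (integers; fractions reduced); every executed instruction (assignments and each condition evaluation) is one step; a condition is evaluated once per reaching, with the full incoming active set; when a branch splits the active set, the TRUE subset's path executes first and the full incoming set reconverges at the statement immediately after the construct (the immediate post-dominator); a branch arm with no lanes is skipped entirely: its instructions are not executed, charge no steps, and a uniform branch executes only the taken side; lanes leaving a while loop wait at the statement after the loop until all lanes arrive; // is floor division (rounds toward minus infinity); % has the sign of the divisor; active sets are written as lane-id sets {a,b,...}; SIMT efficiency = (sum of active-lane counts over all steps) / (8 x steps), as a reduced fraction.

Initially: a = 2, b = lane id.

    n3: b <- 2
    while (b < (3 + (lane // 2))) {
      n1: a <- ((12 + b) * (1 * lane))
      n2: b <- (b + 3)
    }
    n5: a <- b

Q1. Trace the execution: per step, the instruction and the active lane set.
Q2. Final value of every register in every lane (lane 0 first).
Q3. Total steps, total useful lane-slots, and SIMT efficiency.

step 0: b <- 2                       {0,1,2,3,4,5,6,7}
step 1: eval (b < (3 + (lane // 2))) {0,1,2,3,4,5,6,7}
step 2: a <- ((12 + b) * (1 * lane)) {0,1,2,3,4,5,6,7}
step 3: b <- (b + 3)                 {0,1,2,3,4,5,6,7}
step 4: eval (b < (3 + (lane // 2))) {0,1,2,3,4,5,6,7}
step 5: a <- ((12 + b) * (1 * lane)) {6,7}
step 6: b <- (b + 3)                 {6,7}
step 7: eval (b < (3 + (lane // 2))) {6,7}
step 8: a <- b                       {0,1,2,3,4,5,6,7}

Answer: 9 steps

a: 5,5,5,5,5,5,8,8
b: 5,5,5,5,5,5,8,8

steps = 9; useful = 54; efficiency = 54/72 = 3/4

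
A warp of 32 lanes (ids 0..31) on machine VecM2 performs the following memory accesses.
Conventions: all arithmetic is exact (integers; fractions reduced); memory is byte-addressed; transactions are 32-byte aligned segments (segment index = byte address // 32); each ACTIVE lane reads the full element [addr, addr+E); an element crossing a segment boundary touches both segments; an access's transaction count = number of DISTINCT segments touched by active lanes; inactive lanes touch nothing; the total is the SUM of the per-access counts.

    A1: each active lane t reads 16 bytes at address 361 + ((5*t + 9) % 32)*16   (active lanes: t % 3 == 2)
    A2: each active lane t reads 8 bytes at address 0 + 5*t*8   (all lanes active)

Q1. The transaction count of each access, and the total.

A1: 11 transactions
A2: 32 transactions

Answer: 11,32; total 43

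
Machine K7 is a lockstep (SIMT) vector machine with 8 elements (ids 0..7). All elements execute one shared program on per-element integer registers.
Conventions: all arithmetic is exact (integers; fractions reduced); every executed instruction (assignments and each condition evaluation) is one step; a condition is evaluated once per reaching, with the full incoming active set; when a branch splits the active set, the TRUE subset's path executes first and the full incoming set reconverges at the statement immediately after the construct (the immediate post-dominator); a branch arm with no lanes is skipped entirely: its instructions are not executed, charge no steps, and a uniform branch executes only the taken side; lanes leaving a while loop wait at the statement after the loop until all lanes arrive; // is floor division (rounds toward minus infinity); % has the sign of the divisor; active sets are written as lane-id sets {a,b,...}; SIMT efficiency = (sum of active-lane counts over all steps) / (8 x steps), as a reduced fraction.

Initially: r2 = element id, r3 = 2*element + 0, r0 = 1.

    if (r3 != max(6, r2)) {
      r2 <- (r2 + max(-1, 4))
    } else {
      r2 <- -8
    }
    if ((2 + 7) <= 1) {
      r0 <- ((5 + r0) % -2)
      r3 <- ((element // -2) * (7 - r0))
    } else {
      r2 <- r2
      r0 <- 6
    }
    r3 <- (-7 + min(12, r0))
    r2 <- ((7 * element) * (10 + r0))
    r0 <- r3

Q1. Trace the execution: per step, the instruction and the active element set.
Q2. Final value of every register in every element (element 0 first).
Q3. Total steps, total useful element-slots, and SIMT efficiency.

step 0: eval (r3 != max(6, r2))      {0,1,2,3,4,5,6,7}
step 1: r2 <- (r2 + max(-1, 4))      {0,1,2,4,5,6,7}
step 2: r2 <- -8                     {3}
step 3: eval ((2 + 7) <= 1)          {0,1,2,3,4,5,6,7}
step 4: r2 <- r2                     {0,1,2,3,4,5,6,7}
step 5: r0 <- 6                      {0,1,2,3,4,5,6,7}
step 6: r3 <- (-7 + min(12, r0))     {0,1,2,3,4,5,6,7}
step 7: r2 <- ((7 * element) * (10 + r0)) {0,1,2,3,4,5,6,7}
step 8: r0 <- r3                     {0,1,2,3,4,5,6,7}

Answer: 9 steps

r2: 0,112,224,336,448,560,672,784
r3: -1,-1,-1,-1,-1,-1,-1,-1
r0: -1,-1,-1,-1,-1,-1,-1,-1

steps = 9; useful = 64; efficiency = 64/72 = 8/9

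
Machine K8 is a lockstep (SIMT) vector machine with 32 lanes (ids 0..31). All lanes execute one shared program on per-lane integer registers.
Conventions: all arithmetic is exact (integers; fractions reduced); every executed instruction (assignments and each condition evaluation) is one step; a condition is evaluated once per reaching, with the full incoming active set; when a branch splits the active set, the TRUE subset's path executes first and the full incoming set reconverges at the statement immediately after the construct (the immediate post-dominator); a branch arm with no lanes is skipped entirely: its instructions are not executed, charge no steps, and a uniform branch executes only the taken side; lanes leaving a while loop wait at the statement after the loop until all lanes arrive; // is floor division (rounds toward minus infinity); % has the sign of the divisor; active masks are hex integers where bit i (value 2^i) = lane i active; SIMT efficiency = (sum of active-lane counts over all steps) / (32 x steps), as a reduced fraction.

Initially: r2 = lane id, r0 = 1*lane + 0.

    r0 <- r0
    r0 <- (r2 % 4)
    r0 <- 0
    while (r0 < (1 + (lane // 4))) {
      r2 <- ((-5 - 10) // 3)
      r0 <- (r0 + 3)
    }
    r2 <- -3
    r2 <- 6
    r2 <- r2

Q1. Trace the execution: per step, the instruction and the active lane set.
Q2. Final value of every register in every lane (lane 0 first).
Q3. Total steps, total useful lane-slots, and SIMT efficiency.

step 0: r0 <- r0                     0xffffffff
step 1: r0 <- (r2 % 4)               0xffffffff
step 2: r0 <- 0                      0xffffffff
step 3: eval (r0 < (1 + (lane // 4))) 0xffffffff
step 4: r2 <- ((-5 - 10) // 3)       0xffffffff
step 5: r0 <- (r0 + 3)               0xffffffff
step 6: eval (r0 < (1 + (lane // 4))) 0xffffffff
step 7: r2 <- ((-5 - 10) // 3)       0xfffff000
step 8: r0 <- (r0 + 3)               0xfffff000
step 9: eval (r0 < (1 + (lane // 4))) 0xfffff000
step 10: r2 <- ((-5 - 10) // 3)       0xff000000
step 11: r0 <- (r0 + 3)               0xff000000
step 12: eval (r0 < (1 + (lane // 4))) 0xff000000
step 13: r2 <- -3                     0xffffffff
step 14: r2 <- 6                      0xffffffff
step 15: r2 <- r2                     0xffffffff

Answer: 16 steps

r2: 6,6,6,6,6,6,6,6,6,6,6,6,6,6,6,6,6,6,6,6,6,6,6,6,6,6,6,6,6,6,6,6
r0: 3,3,3,3,3,3,3,3,3,3,3,3,6,6,6,6,6,6,6,6,6,6,6,6,9,9,9,9,9,9,9,9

steps = 16; useful = 404; efficiency = 404/512 = 101/128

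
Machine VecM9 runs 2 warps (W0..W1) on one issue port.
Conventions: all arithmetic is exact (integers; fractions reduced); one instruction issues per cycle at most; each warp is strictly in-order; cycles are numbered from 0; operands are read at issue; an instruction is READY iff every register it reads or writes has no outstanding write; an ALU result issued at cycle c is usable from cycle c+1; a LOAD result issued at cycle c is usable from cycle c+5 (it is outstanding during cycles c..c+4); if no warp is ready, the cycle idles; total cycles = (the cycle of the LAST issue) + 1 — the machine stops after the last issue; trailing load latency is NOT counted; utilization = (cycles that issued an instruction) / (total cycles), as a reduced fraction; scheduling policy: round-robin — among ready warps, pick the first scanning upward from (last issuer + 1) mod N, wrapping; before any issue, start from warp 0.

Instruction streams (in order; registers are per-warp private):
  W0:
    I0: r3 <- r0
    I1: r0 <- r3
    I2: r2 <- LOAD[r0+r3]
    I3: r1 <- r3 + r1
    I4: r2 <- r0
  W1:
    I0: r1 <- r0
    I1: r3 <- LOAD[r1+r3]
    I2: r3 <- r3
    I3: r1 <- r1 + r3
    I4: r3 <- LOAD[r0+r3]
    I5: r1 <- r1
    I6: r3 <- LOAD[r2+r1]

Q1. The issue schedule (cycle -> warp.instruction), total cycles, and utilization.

cycle 0: W0.I0
cycle 1: W1.I0
cycle 2: W0.I1
cycle 3: W1.I1
cycle 4: W0.I2
cycle 5: W0.I3
cycle 6: idle
cycle 7: idle
cycle 8: W1.I2
cycle 9: W0.I4
cycle 10: W1.I3
cycle 11: W1.I4
cycle 12: W1.I5
cycle 13: idle
cycle 14: idle
cycle 15: idle
cycle 16: W1.I6

Answer: 17 cycles, utilization 12/17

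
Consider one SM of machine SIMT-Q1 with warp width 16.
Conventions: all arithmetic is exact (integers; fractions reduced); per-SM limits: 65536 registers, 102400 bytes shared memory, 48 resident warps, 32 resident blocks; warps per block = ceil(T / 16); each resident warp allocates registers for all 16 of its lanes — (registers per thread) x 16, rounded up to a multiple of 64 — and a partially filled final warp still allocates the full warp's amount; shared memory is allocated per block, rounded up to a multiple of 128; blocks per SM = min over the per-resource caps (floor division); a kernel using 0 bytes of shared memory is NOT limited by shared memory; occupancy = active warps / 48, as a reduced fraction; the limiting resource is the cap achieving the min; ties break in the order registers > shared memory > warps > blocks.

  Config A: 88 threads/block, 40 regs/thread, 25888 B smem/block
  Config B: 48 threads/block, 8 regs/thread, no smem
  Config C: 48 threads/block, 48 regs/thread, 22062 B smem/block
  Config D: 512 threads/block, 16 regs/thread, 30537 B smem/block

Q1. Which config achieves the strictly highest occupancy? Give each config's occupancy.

occupancies: A 3/8, B 1, C 1/4, D 2/3

Answer: B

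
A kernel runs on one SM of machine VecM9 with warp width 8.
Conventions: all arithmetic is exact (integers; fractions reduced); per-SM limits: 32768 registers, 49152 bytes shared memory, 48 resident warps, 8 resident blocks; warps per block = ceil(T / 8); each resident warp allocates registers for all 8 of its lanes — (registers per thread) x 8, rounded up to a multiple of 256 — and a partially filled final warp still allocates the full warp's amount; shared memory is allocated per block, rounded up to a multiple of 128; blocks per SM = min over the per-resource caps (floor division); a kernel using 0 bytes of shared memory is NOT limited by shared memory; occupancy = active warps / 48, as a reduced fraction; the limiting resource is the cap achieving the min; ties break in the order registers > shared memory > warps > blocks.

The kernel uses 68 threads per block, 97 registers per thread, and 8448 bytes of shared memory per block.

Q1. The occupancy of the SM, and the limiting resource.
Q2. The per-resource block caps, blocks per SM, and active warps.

Answer: occupancy 9/16, limited by registers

registers: 3 blocks
shared memory: 5 blocks
warps: 5 blocks
blocks: 8 blocks

Answer: 3 blocks, 27 active warps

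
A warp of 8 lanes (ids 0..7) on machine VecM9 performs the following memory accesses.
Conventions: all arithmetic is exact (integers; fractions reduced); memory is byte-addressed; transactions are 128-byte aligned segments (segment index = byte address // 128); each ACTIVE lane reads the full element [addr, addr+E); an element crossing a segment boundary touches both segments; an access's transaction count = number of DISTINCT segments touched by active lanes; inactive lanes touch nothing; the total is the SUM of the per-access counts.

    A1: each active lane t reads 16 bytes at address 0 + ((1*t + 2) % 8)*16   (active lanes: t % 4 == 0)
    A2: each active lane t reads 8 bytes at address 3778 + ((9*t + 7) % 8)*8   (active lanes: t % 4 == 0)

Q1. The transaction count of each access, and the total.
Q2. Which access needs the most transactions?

A1: 1 transaction
A2: 2 transactions

Answer: 1,2; total 3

Answer: A2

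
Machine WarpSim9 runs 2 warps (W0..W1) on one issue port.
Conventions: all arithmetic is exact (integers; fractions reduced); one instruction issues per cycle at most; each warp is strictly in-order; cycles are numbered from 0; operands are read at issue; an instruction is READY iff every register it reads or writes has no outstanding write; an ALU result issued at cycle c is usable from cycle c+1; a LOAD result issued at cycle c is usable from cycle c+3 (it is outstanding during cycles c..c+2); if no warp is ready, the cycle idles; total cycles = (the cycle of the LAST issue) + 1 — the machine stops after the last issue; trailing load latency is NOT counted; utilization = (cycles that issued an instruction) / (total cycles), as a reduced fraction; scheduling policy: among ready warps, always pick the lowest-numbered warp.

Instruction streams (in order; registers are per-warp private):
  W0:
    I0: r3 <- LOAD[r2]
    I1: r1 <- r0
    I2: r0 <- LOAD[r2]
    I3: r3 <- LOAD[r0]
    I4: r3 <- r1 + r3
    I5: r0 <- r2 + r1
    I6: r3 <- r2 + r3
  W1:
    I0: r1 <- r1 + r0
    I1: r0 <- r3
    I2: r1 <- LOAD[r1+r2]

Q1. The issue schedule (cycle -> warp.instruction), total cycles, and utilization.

cycle 0: W0.I0
cycle 1: W0.I1
cycle 2: W0.I2
cycle 3: W1.I0
cycle 4: W1.I1
cycle 5: W0.I3
cycle 6: W1.I2
cycle 7: idle
cycle 8: W0.I4
cycle 9: W0.I5
cycle 10: W0.I6

Answer: 11 cycles, utilization 10/11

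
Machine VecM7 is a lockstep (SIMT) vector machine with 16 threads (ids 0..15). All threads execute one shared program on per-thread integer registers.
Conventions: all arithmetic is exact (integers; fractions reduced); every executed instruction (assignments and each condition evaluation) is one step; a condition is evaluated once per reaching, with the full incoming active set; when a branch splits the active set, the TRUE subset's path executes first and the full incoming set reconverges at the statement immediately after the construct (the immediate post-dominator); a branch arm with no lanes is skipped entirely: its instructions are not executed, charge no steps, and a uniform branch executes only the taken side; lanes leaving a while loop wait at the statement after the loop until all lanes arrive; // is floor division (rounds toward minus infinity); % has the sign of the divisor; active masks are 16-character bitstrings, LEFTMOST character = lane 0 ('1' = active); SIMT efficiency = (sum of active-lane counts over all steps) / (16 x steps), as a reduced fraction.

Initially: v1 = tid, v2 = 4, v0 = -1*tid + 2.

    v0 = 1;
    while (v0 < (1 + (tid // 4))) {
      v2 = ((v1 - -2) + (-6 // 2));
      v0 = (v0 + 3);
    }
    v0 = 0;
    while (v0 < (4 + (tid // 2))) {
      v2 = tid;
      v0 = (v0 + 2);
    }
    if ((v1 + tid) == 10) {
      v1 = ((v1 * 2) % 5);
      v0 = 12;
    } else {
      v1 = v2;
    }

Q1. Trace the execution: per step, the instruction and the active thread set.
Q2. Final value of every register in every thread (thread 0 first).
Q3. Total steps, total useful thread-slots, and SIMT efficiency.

step 0: v0 <- 1                      1111111111111111
step 1: eval (v0 < (1 + (tid // 4))) 1111111111111111
step 2: v2 <- ((v1 - -2) + (-6 // 2)) 0000111111111111
step 3: v0 <- (v0 + 3)               0000111111111111
step 4: eval (v0 < (1 + (tid // 4))) 0000111111111111
step 5: v0 <- 0                      1111111111111111
step 6: eval (v0 < (4 + (tid // 2))) 1111111111111111
step 7: v2 <- tid                    1111111111111111
step 8: v0 <- (v0 + 2)               1111111111111111
step 9: eval (v0 < (4 + (tid // 2))) 1111111111111111
step 10: v2 <- tid                    1111111111111111
step 11: v0 <- (v0 + 2)               1111111111111111
step 12: eval (v0 < (4 + (tid // 2))) 1111111111111111
step 13: v2 <- tid                    0011111111111111
step 14: v0 <- (v0 + 2)               0011111111111111
step 15: eval (v0 < (4 + (tid // 2))) 0011111111111111
step 16: v2 <- tid                    0000001111111111
step 17: v0 <- (v0 + 2)               0000001111111111
step 18: eval (v0 < (4 + (tid // 2))) 0000001111111111
step 19: v2 <- tid                    0000000000111111
step 20: v0 <- (v0 + 2)               0000000000111111
step 21: eval (v0 < (4 + (tid // 2))) 0000000000111111
step 22: v2 <- tid                    0000000000000011
step 23: v0 <- (v0 + 2)               0000000000000011
step 24: eval (v0 < (4 + (tid // 2))) 0000000000000011
step 25: eval ((v1 + tid) == 10)      1111111111111111
step 26: v1 <- ((v1 * 2) % 5)         0000010000000000
step 27: v0 <- 12                     0000010000000000
step 28: v1 <- v2                     1111101111111111

Answer: 29 steps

v1: 0,1,2,3,4,0,6,7,8,9,10,11,12,13,14,15
v2: 0,1,2,3,4,5,6,7,8,9,10,11,12,13,14,15
v0: 4,4,6,6,6,12,8,8,8,8,10,10,10,10,12,12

steps = 29; useful = 325; efficiency = 325/464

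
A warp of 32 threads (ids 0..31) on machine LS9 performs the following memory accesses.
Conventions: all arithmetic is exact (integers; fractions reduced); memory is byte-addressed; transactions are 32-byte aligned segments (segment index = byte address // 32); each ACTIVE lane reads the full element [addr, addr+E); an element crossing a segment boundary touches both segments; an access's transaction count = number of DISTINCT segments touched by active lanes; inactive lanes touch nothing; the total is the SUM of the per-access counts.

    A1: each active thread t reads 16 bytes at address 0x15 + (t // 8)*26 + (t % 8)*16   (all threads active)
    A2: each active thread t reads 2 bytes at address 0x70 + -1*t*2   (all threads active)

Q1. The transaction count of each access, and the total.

A1: 8 transactions
A2: 3 transactions

Answer: 8,3; total 11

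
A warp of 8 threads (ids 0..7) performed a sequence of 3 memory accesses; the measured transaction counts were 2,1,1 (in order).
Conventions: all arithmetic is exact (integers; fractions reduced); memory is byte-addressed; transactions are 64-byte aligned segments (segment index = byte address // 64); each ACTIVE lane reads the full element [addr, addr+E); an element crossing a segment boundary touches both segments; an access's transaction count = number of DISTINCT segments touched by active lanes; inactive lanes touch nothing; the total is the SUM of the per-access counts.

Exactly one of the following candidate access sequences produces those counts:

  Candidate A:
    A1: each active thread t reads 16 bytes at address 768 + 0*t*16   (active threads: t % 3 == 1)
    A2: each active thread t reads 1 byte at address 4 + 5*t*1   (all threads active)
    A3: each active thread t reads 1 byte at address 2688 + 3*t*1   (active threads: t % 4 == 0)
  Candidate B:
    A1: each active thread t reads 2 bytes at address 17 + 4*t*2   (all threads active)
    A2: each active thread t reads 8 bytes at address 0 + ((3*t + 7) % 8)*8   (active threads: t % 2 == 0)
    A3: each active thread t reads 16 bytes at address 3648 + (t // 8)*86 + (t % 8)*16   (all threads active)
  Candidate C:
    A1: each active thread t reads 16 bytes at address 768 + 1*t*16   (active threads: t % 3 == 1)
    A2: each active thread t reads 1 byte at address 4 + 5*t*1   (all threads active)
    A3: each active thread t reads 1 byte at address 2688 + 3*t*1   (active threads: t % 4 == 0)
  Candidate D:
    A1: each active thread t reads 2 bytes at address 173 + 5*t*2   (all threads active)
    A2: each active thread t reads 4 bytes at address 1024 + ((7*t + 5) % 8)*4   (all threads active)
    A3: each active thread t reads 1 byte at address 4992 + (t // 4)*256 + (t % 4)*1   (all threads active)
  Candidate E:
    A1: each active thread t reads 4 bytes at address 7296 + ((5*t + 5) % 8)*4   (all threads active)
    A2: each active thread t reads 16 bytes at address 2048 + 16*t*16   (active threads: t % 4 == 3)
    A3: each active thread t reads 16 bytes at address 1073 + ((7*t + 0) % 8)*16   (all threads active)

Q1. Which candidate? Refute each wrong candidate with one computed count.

A: A1 gives 1 transaction, not 2
B: A3 gives 2 transactions, not 1
D: A3 gives 2 transactions, not 1
E: A1 gives 1 transaction, not 2
C: all counts match (2,1,1)

Answer: C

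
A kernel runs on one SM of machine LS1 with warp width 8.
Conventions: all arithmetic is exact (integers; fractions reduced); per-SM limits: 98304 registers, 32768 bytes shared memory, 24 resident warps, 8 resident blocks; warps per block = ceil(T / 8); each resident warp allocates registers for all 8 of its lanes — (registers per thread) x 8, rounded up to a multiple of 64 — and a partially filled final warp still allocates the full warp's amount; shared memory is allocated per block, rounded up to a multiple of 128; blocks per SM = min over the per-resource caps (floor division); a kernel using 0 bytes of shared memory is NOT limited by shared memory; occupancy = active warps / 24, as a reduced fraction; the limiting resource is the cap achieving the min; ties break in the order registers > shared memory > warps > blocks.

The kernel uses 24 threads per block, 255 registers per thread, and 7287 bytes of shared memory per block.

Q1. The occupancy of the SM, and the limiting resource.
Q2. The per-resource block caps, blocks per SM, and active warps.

Answer: occupancy 1/2, limited by shared memory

registers: 16 blocks
shared memory: 4 blocks
warps: 8 blocks
blocks: 8 blocks

Answer: 4 blocks, 12 active warps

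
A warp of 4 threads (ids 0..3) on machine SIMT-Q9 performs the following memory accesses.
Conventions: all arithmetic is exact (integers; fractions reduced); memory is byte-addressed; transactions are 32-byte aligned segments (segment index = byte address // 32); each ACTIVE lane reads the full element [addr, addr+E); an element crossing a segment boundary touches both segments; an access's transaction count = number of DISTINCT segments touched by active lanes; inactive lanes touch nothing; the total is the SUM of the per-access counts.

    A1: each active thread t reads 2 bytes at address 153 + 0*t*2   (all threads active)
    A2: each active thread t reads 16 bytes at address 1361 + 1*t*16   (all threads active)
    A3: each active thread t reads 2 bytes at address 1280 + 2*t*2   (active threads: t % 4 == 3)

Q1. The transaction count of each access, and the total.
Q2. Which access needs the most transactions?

A1: 1 transaction
A2: 3 transactions
A3: 1 transaction

Answer: 1,3,1; total 5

Answer: A2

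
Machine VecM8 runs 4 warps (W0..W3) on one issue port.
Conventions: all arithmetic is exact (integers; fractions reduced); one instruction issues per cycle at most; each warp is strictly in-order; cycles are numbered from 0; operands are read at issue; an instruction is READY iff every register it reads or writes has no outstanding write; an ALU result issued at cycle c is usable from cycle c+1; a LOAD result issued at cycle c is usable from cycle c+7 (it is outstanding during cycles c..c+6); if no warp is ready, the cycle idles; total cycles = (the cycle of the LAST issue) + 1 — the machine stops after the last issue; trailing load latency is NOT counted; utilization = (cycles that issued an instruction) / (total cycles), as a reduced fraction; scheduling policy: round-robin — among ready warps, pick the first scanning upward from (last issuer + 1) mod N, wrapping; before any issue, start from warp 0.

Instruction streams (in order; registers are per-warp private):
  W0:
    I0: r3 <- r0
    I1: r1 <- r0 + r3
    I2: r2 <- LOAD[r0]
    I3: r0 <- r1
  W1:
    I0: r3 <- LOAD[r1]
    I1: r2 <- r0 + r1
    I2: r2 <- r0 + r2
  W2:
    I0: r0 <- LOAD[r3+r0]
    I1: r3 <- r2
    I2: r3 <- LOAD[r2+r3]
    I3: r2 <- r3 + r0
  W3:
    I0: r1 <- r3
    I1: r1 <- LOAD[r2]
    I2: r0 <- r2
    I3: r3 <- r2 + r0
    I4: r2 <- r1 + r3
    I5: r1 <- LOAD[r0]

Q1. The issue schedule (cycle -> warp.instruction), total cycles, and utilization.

cycle 0: W0.I0
cycle 1: W1.I0
cycle 2: W2.I0
cycle 3: W3.I0
cycle 4: W0.I1
cycle 5: W1.I1
cycle 6: W2.I1
cycle 7: W3.I1
cycle 8: W0.I2
cycle 9: W1.I2
cycle 10: W2.I2
cycle 11: W3.I2
cycle 12: W0.I3
cycle 13: W3.I3
cycle 14: W3.I4
cycle 15: W3.I5
cycle 16: idle
cycle 17: W2.I3

Answer: 18 cycles, utilization 17/18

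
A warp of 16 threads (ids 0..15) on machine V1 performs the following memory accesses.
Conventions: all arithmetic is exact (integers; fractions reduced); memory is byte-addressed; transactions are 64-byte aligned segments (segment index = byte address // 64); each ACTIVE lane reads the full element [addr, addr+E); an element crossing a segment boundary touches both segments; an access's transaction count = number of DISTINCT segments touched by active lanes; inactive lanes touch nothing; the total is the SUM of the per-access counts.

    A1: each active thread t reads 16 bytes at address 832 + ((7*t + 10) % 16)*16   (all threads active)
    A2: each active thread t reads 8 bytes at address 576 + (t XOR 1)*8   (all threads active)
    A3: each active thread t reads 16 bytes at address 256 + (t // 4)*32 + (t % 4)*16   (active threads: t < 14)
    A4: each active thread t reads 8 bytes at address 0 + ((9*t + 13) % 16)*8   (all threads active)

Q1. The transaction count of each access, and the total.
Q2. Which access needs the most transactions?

A1: 4 transactions
A2: 2 transactions
A3: 2 transactions
A4: 2 transactions

Answer: 4,2,2,2; total 10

Answer: A1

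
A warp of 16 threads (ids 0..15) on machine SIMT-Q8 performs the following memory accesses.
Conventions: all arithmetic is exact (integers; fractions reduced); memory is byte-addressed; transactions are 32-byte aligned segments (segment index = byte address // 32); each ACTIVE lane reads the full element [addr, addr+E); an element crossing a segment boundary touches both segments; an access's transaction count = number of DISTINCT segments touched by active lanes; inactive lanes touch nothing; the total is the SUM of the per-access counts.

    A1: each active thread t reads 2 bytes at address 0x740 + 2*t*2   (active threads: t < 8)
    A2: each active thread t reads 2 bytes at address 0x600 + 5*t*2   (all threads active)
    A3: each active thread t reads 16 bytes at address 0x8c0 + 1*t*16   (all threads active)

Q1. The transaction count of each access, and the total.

A1: 1 transaction
A2: 5 transactions
A3: 8 transactions

Answer: 1,5,8; total 14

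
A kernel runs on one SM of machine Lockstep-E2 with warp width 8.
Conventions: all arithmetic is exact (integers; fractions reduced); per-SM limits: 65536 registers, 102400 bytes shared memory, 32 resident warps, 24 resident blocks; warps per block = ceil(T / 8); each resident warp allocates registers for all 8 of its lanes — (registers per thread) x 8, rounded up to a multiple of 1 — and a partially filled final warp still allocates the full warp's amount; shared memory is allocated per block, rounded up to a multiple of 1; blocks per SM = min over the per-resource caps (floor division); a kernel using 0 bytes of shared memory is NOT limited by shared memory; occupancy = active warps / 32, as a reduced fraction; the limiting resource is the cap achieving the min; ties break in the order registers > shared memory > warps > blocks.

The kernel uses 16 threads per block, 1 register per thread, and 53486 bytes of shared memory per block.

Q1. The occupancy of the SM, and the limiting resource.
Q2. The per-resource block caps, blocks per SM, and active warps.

Answer: occupancy 1/16, limited by shared memory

registers: 4096 blocks
shared memory: 1 block
warps: 16 blocks
blocks: 24 blocks

Answer: 1 block, 2 active warps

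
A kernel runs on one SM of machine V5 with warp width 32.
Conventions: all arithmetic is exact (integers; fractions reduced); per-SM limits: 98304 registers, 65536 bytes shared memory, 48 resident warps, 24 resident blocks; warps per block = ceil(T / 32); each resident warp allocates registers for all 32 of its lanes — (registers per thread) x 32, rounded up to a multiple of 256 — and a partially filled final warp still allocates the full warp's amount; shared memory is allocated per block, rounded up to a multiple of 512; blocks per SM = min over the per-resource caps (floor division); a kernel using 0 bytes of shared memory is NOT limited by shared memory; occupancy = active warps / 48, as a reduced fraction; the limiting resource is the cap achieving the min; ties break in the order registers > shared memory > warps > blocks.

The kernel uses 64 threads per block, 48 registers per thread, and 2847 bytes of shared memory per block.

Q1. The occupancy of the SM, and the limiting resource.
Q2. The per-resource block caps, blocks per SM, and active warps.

Answer: occupancy 7/8, limited by shared memory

registers: 32 blocks
shared memory: 21 blocks
warps: 24 blocks
blocks: 24 blocks

Answer: 21 blocks, 42 active warps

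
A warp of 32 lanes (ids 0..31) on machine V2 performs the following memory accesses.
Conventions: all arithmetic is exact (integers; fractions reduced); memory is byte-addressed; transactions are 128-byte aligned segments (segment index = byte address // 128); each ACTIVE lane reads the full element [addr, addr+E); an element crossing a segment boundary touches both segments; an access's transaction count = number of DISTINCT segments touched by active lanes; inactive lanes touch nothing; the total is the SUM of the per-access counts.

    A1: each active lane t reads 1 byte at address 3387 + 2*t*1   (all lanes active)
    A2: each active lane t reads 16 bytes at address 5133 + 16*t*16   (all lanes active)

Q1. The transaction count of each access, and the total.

A1: 1 transaction
A2: 32 transactions

Answer: 1,32; total 33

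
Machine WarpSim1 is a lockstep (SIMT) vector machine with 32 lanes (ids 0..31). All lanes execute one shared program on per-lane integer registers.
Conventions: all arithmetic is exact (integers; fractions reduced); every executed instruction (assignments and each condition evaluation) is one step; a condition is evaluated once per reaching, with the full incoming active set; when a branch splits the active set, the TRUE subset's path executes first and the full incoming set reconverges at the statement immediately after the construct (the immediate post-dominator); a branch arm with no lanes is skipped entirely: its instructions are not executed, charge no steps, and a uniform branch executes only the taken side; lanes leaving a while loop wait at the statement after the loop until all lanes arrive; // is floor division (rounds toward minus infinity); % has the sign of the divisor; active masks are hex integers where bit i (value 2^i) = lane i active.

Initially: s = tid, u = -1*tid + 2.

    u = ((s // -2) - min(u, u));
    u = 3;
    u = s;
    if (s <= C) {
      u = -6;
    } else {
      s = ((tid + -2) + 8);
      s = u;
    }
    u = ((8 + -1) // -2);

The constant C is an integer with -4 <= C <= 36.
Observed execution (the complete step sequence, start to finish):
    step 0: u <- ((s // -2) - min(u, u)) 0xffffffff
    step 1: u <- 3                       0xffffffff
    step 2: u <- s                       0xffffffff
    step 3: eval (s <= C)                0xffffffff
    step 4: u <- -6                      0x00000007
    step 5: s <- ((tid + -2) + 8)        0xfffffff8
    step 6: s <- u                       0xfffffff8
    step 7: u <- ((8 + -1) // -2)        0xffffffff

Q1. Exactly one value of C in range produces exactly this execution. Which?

Answer: C = 2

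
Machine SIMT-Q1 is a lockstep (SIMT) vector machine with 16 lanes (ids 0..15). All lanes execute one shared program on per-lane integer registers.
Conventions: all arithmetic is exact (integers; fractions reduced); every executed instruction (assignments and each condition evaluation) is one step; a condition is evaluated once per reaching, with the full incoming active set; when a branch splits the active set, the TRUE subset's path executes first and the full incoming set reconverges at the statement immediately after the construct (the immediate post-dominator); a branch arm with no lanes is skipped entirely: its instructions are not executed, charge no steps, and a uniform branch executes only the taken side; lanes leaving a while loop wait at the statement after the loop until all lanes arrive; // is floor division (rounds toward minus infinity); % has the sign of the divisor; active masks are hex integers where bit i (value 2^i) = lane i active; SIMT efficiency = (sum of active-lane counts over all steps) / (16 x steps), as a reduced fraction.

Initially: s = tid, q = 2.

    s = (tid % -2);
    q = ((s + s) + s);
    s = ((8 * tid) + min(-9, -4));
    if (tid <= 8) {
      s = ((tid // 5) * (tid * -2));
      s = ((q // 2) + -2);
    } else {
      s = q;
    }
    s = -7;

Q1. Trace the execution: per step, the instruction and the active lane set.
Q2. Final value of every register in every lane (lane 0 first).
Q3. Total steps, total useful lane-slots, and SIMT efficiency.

step 0: s <- (tid % -2)              0xffff
step 1: q <- ((s + s) + s)           0xffff
step 2: s <- ((8 * tid) + min(-9, -4)) 0xffff
step 3: eval (tid <= 8)              0xffff
step 4: s <- ((tid // 5) * (tid * -2)) 0x01ff
step 5: s <- ((q // 2) + -2)         0x01ff
step 6: s <- q                       0xfe00
step 7: s <- -7                      0xffff

Answer: 8 steps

s: -7,-7,-7,-7,-7,-7,-7,-7,-7,-7,-7,-7,-7,-7,-7,-7
q: 0,-3,0,-3,0,-3,0,-3,0,-3,0,-3,0,-3,0,-3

steps = 8; useful = 105; efficiency = 105/128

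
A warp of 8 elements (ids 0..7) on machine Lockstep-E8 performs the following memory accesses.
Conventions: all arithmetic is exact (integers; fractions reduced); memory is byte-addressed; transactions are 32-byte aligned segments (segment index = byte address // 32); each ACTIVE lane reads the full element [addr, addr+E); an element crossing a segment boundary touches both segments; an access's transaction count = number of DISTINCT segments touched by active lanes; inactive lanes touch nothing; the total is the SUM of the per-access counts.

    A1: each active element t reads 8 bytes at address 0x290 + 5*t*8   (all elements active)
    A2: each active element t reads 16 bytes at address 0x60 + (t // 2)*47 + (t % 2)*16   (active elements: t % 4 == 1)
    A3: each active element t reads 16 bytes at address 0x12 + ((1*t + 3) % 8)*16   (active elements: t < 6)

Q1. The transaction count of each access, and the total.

A1: 8 transactions
A2: 2 transactions
A3: 5 transactions

Answer: 8,2,5; total 15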